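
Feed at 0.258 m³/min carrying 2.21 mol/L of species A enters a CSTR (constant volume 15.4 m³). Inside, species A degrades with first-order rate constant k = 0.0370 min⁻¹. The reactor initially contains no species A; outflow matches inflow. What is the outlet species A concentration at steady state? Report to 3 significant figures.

0.689 mol/L

V dC/dt = Q(C_in − C) − k V C.
Steady state (dC/dt = 0): C_ss = Q C_in/(Q + kV) = C_in/(1 + kV/Q).
C_ss = 0.258·2.21/(0.258 + 0.0370·15.4) = 0.57018/0.82780 = 0.68879 mol/L.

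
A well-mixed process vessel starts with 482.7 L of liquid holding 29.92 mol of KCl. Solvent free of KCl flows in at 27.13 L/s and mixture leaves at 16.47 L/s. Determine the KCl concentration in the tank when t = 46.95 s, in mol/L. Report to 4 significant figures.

0.01014 mol/L

Total volume: dV/dt = Q_in − Q_out = 10.6600 L/s, so V(t) = 482.7 + 10.6600 t and V(46.95) = 983.187 L.
No KCl enters, so dm/dt = −Q_out · (m/V).
Separate: dm/m = −Q_out dt/V(t) ⇒ ln(m/m₀) = −(Q_out/(Q_in−Q_out)) ln(V/V₀).
m = m₀ (V₀/V)^(Q_out/(Q_in−Q_out)) = 29.92 × (482.7/983.187)^(1.54503) = 9.96808 mol.
C = m/V = 9.96808/983.187 = 0.0101385 mol/L.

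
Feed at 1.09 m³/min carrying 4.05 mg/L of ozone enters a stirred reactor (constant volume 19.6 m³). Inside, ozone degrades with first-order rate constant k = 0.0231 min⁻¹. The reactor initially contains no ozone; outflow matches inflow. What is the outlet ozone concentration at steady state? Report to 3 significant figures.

Species balance: V dC/dt = Q C_in − Q C − k V C.
At steady state: 0 = Q C_in − (Q + kV) C_ss, so C_ss = Q C_in/(Q + kV).
C_ss = 1.09·4.05/(1.09 + 0.0231·19.6) = 4.4145/1.5428 = 2.8614 mg/L.

2.86 mg/L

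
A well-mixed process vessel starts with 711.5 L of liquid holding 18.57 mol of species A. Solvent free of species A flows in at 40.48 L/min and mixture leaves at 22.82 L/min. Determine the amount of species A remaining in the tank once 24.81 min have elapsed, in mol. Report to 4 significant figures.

9.989 mol

Let m(t) be the amount of species A. Volume: V(t) = V₀ + (Q_in − Q_out) t = 711.5 + 17.6600 t; V(24.81) = 1149.64 L.
Species balance (pure solvent in): dm/dt = −Q_out · m/V(t).
Separate: dm/m = −Q_out dt/V(t) ⇒ ln(m/m₀) = −(Q_out/(Q_in−Q_out)) ln(V/V₀).
m = m₀ (V₀/V)^(Q_out/(Q_in−Q_out)) = 18.57 × (711.5/1149.64)^(1.29219) = 9.98930 mol.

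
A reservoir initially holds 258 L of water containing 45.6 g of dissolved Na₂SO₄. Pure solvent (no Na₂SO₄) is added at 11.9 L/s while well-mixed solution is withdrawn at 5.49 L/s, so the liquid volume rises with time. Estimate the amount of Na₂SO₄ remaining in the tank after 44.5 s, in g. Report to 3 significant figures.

24.1 g

Total volume: dV/dt = Q_in − Q_out = 6.4100 L/s, so V(t) = 258 + 6.4100 t and V(44.5) = 543.25 L.
Species balance (pure solvent in): dm/dt = −Q_out · m/V(t).
dm/m = −Q_out dt/(V₀ + 6.4100 t); integrating gives ln(m/m₀) = −(Q_out/(Q_in−Q_out)) ln(V/V₀).
m = m₀ (V₀/V)^(Q_out/(Q_in−Q_out)) = 45.6 × (258/543.25)^(0.85647) = 24.099 g.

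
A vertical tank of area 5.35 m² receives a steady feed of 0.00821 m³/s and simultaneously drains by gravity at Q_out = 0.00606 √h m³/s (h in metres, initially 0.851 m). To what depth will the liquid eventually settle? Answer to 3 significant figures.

Level balance: A dh/dt = 0.00821 − 0.00606 √h. Setting dh/dt = 0:
Q_in = 0.00606 √h_ss ⇒ √h_ss = 0.00821/0.00606 = 1.3548.
h_ss = 1.3548² = 1.8354 m. (Since h₀ = 0.851 m < h_ss, the level will rise toward this value.)

1.84 m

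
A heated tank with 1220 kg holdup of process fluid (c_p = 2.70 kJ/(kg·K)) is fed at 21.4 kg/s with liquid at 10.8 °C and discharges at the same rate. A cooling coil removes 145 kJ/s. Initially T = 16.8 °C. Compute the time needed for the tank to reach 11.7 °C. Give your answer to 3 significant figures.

M c_p dT/dt = ṁ c_p (T_in − T) − Q̇.
τ = M/ṁ = 57.009 s; T_ss = T_in − Q̇/(ṁ c_p) = 8.2905 °C.
T(t) = T_ss + (T₀ − T_ss) e^(−t/τ). Set T = 11.7:
e^(−t/τ) = (11.7 − 8.2905)/(16.8 − 8.2905) = 0.40067
t = −57.009 · ln(0.40067) = 52.142 s.

52.1 s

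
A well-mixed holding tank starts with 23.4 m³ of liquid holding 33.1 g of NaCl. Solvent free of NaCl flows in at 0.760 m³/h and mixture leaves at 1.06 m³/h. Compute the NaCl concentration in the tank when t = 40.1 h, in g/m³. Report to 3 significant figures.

Let m(t) be the amount of NaCl. Volume: V(t) = V₀ + (Q_in − Q_out) t = 23.4 − 0.30000 t; V(40.1) = 11.370 m³.
Solute balance: dm/dt = 0 − Q_out C = −Q_out m/V(t).
dm/m = −Q_out dt/(V₀ − 0.30000 t); integrating gives ln(m/m₀) = −(Q_out/(Q_in−Q_out)) ln(V/V₀).
m = m₀ (V₀/V)^(Q_out/(Q_in−Q_out)) = 33.1 × (23.4/11.370)^(-3.5333) = 2.5840 g.
C = m/V = 2.5840/11.370 = 0.22726 g/m³.

0.227 g/m³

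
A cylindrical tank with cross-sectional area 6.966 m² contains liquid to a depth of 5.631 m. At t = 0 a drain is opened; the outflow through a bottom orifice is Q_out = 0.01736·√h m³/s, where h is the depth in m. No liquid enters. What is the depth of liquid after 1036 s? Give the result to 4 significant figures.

1.171 m

A dh/dt = −Q_out = −0.01736 √h.
Separate and integrate: 2(√h − √h₀) = −(0.01736/A) t.
√h = √5.631 − 0.01736·1036/(2·6.966) = 2.37297 − 1.29091 = 1.08206.
h = 1.08206² = 1.17086 m.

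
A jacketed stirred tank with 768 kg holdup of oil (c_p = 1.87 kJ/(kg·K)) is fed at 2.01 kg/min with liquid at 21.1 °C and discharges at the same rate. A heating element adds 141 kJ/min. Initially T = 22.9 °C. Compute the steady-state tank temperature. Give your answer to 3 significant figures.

Heat balance on the well-mixed liquid: M c_p dT/dt = ṁ c_p (T_in − T) + 141.
At steady state dT/dt = 0 ⇒ T_ss = T_in + Q̇/(ṁ c_p) = 21.1 + 141/(2.01·1.87) = 58.613 °C.

58.6 °C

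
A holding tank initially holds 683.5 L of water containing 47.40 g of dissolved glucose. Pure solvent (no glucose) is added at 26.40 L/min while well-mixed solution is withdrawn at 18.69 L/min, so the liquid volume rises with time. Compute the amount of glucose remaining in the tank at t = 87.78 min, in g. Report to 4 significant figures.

8.938 g

Let m(t) be the amount of glucose. Volume: V(t) = V₀ + (Q_in − Q_out) t = 683.5 + 7.71000 t; V(87.78) = 1360.28 L.
Solute balance: dm/dt = 0 − Q_out C = −Q_out m/V(t).
Separate: dm/m = −Q_out dt/V(t) ⇒ ln(m/m₀) = −(Q_out/(Q_in−Q_out)) ln(V/V₀).
m = m₀ (V₀/V)^(Q_out/(Q_in−Q_out)) = 47.40 × (683.5/1360.28)^(2.42412) = 8.93777 g.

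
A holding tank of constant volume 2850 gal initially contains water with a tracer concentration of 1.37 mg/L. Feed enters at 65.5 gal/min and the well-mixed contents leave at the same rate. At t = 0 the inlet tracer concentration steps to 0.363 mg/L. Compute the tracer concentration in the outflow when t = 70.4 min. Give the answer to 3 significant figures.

Accumulation = in − out for the solute gives V dC/dt = Q(C_in − C).
So dC/dt = (C_in − C)/τ with τ = V/Q = 2850/65.5 = 43.511 min.
This is linear first-order; C(t) = C_in + (C₀ − C_in) e^(−t/τ).
C(70.4) = 0.363 + (1.37 − 0.363)·e^(−70.4/43.511) = 0.363 + (1.0070)·0.19830 = 0.56269 mg/L.

0.563 mg/L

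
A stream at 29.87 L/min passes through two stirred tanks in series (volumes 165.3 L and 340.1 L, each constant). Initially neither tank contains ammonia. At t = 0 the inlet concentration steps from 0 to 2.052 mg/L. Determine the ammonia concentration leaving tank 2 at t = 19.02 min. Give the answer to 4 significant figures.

1.363 mg/L

Species balance on tank i: dCᵢ/dt = (Cᵢ₋₁ − Cᵢ)/τᵢ with τᵢ = Vᵢ/Q.
τ₁ = 165.3/29.87 = 5.53398 min; τ₂ = 340.1/29.87 = 11.3860 min.
Solving the cascade with C₁(0)=C₂(0)=0 gives C₂(t) = C_in[1 − (τ₁ e^(−t/τ₁) − τ₂ e^(−t/τ₂))/(τ₁ − τ₂)].
At t = 19.02: e^(−t/τ₁) = 0.0321627, e^(−t/τ₂) = 0.188158.
C₂ = 2.052·[1 − (5.53398·0.0321627 − 11.3860·0.188158)/(-5.85203)] = 2.052·0.664324 = 1.36319 mg/L.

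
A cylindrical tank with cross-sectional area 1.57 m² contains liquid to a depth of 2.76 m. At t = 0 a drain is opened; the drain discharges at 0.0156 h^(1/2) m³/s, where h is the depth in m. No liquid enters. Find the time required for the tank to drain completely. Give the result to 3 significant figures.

A dh/dt = −Q_out = −0.0156 √h.
This is separable: 2 d(√h)/dt = −0.0156/A, so √h = √h₀ − (0.0156/(2A)) t.
Set h = 0: 2√h₀ = (0.0156/A) t_empty ⇒ t_empty = 2A√h₀/0.0156.
t_empty = 2·1.57·√2.76/0.0156 = 3.1400·1.6613/0.0156 = 334.39 s.

334 s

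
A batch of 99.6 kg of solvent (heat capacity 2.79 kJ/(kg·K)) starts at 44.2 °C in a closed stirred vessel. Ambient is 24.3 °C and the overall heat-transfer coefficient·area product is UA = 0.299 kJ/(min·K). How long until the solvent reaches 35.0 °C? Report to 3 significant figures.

577 min

M c_p dT/dt = −UA(T − T_amb).
τ = M c_p/UA = 929.38 min; T_ss = T_amb = 24.300 °C.
T(t) = T_ss + (T₀ − T_ss)e^(−t/τ); set T = 35.0:
t = −τ ln[(T − T_ss)/(T₀ − T_ss)] = −929.38 · ln(0.53769) = 576.66 min.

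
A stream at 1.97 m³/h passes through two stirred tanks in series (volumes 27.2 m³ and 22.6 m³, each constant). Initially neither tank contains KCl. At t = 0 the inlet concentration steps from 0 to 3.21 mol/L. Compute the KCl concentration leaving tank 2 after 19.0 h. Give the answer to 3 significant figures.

1.43 mol/L

Time constants: τᵢ = Vᵢ/Q for each well-mixed tank.
τ₁ = 27.2/1.97 = 13.807 h; τ₂ = 22.6/1.97 = 11.472 h.
Solving the cascade with C₁(0)=C₂(0)=0 gives C₂(t) = C_in[1 − (τ₁ e^(−t/τ₁) − τ₂ e^(−t/τ₂))/(τ₁ − τ₂)].
At t = 19.0: e^(−t/τ₁) = 0.25256, e^(−t/τ₂) = 0.19086.
C₂ = 3.21·[1 − (13.807·0.25256 − 11.472·0.19086)/(2.3350)] = 3.21·0.44432 = 1.4263 mol/L.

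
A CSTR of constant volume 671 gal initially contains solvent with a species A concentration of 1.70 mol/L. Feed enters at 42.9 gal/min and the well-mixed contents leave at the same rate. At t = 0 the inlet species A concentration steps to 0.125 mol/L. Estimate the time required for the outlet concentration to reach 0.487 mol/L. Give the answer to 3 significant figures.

23.0 min

Species balance: V dC/dt = Q(C_in − C) ⇒ τ = V/Q = 15.641 min.
C(t) = C_in + (C₀ − C_in) e^(−t/τ). Set C = 0.487 and solve for t:
e^(−t/τ) = (C − C_in)/(C₀ − C_in) = (0.487 − 0.125)/(1.70 − 0.125) = 0.22984
t = −τ ln(…) = 15.641 × 1.4704 = 22.998 min.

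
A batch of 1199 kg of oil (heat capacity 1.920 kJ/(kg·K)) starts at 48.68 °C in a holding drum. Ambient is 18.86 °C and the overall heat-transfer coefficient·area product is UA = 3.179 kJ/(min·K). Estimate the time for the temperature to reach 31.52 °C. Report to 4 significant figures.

620.4 min

M c_p dT/dt = −UA(T − T_amb).
τ = M c_p/UA = 724.152 min; T_ss = T_amb = 18.8600 °C.
T(t) = T_ss + (T₀ − T_ss)e^(−t/τ); set T = 31.52:
t = −τ ln[(T − T_ss)/(T₀ − T_ss)] = −724.152 · ln(0.424547) = 620.404 min.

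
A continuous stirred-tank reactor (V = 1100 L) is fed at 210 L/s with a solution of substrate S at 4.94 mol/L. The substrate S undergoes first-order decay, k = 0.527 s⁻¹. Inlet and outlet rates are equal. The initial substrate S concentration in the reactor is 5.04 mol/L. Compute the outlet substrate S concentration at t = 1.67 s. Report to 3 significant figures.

2.44 mol/L

V dC/dt = Q(C_in − C) − k V C.
dC/dt = (Q/V) C_in − (Q/V + k) C; effective rate a = Q/V + k = 0.19091 + 0.527 = 0.71791 s⁻¹.
C_ss = Q C_in/(Q + kV) = 1.3137 mol/L; C(t) = C_ss + (C₀ − C_ss) e^(−a t).
C(1.67) = 1.3137 + (3.7263)·e^(−0.71791·1.67) = 1.3137 + (3.7263)·0.30152 = 2.4372 mol/L.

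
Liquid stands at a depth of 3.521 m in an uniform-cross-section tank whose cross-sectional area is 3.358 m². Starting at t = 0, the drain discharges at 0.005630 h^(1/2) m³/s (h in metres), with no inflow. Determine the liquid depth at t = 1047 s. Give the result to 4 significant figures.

With no inflow, A dh/dt = −0.005630 √h.
This is separable: 2 d(√h)/dt = −0.005630/A, so √h = √h₀ − (0.005630/(2A)) t.
√h = √3.521 − 0.005630·1047/(2·3.358) = 1.87643 − 0.877697 = 0.998736.
h = 0.998736² = 0.997474 m.

0.9975 m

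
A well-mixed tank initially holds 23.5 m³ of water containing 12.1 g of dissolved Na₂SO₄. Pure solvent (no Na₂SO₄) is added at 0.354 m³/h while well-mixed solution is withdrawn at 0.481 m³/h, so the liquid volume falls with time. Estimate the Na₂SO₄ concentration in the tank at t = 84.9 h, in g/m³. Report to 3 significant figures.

0.0930 g/m³

Let m(t) be the amount of Na₂SO₄. Volume: V(t) = V₀ + (Q_in − Q_out) t = 23.5 − 0.12700 t; V(84.9) = 12.718 m³.
Solute balance: dm/dt = 0 − Q_out C = −Q_out m/V(t).
Separate: dm/m = −Q_out dt/V(t) ⇒ ln(m/m₀) = −(Q_out/(Q_in−Q_out)) ln(V/V₀).
m = m₀ (V₀/V)^(Q_out/(Q_in−Q_out)) = 12.1 × (23.5/12.718)^(-3.7874) = 1.1826 g.
C = m/V = 1.1826/12.718 = 0.092989 g/m³.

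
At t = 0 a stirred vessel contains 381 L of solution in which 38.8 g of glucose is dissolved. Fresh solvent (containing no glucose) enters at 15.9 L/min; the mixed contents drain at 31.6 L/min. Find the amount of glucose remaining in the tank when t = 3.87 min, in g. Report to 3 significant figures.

27.4 g

Let m(t) be the amount of glucose. Volume: V(t) = V₀ + (Q_in − Q_out) t = 381 − 15.700 t; V(3.87) = 320.24 L.
Solute balance: dm/dt = 0 − Q_out C = −Q_out m/V(t).
Separate: dm/m = −Q_out dt/V(t) ⇒ ln(m/m₀) = −(Q_out/(Q_in−Q_out)) ln(V/V₀).
m = m₀ (V₀/V)^(Q_out/(Q_in−Q_out)) = 38.8 × (381/320.24)^(-2.0127) = 27.351 g.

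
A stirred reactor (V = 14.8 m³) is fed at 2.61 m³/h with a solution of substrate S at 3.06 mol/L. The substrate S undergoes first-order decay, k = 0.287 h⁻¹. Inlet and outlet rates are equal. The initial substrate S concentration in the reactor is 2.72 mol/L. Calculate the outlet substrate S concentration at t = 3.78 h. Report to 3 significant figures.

Accumulation = in − out − consumed: V dC/dt = Q C_in − Q C − k V C.
dC/dt = (Q/V) C_in − (Q/V + k) C; effective rate a = Q/V + k = 0.17635 + 0.287 = 0.46335 h⁻¹.
C_ss = Q C_in/(Q + kV) = 1.1646 mol/L; C(t) = C_ss + (C₀ − C_ss) e^(−a t).
C(3.78) = 1.1646 + (1.5554)·e^(−0.46335·3.78) = 1.1646 + (1.5554)·0.17352 = 1.4345 mol/L.

1.43 mol/L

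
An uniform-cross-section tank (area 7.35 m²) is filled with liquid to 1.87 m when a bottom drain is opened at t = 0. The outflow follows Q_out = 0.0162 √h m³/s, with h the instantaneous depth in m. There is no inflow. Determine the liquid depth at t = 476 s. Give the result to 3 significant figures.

0.710 m

Volume balance on the tank: A dh/dt = −0.0162 √h.
∫ h^(−1/2) dh = −(0.0162/A) ∫ dt, giving 2√h = 2√h₀ − (0.0162/A) t.
√h = √1.87 − 0.0162·476/(2·7.35) = 1.3675 − 0.52457 = 0.84291.
h = 0.84291² = 0.71049 m.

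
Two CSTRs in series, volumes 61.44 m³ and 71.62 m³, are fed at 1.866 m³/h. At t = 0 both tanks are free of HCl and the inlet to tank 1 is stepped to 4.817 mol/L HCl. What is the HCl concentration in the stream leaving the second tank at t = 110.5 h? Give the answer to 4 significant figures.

Time constants: τᵢ = Vᵢ/Q for each well-mixed tank.
τ₁ = 61.44/1.866 = 32.9260 h; τ₂ = 71.62/1.866 = 38.3816 h.
Tank 1: C₁ = C_in(1 − e^(−t/τ₁)). Tank 2 (τ₁ ≠ τ₂): C₂ = C_in[1 − (τ₁ e^(−t/τ₁) − τ₂ e^(−t/τ₂))/(τ₁ − τ₂)].
At t = 110.5: e^(−t/τ₁) = 0.0348743, e^(−t/τ₂) = 0.0561917.
C₂ = 4.817·[1 − (32.9260·0.0348743 − 38.3816·0.0561917)/(-5.45552)] = 4.817·0.815150 = 3.92658 mol/L.

3.927 mol/L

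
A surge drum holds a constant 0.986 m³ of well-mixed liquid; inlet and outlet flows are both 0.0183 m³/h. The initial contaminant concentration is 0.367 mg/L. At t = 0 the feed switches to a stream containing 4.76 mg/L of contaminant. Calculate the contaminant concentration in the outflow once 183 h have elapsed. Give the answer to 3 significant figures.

4.61 mg/L

Mass balance on the solute (V constant): V dC/dt = Q(C_in − C).
Rewrite as dC/dt + C/τ = C_in/τ, τ = V/Q = 53.880 h.
Integrating: C(t) = C_in + (C₀ − C_in) e^(−t/τ).
C(183) = 4.76 + (0.367 − 4.76)·e^(−183/53.880) = 4.76 + (-4.3930)·0.033492 = 4.6129 mg/L.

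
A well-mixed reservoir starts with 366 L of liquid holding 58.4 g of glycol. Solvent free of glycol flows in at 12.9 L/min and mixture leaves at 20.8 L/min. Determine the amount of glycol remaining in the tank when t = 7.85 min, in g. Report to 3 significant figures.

35.8 g

Total volume: dV/dt = Q_in − Q_out = -7.9000 L/min, so V(t) = 366 − 7.9000 t and V(7.85) = 303.99 L.
Solute balance: dm/dt = 0 − Q_out C = −Q_out m/V(t).
dm/m = −Q_out dt/(V₀ − 7.9000 t); integrating gives ln(m/m₀) = −(Q_out/(Q_in−Q_out)) ln(V/V₀).
m = m₀ (V₀/V)^(Q_out/(Q_in−Q_out)) = 58.4 × (366/303.99)^(-2.6329) = 35.820 g.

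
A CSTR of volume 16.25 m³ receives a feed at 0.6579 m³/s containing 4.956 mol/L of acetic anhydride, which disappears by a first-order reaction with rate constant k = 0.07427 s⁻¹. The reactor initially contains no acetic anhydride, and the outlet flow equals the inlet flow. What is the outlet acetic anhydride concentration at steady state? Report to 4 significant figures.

1.748 mol/L

Accumulation = in − out − consumed: V dC/dt = Q C_in − Q C − k V C.
At steady state: 0 = Q C_in − (Q + kV) C_ss, so C_ss = Q C_in/(Q + kV).
C_ss = 0.6579·4.956/(0.6579 + 0.07427·16.25) = 3.26055/1.86479 = 1.74848 mol/L.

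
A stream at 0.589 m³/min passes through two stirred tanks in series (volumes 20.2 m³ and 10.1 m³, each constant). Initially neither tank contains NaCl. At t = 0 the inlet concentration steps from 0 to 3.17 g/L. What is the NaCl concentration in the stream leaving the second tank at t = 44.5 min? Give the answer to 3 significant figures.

1.67 g/L

Species balance on tank i: dCᵢ/dt = (Cᵢ₋₁ − Cᵢ)/τᵢ with τᵢ = Vᵢ/Q.
τ₁ = 20.2/0.589 = 34.295 min; τ₂ = 10.1/0.589 = 17.148 min.
Tank 1: C₁ = C_in(1 − e^(−t/τ₁)). Tank 2 (τ₁ ≠ τ₂): C₂ = C_in[1 − (τ₁ e^(−t/τ₁) − τ₂ e^(−t/τ₂))/(τ₁ − τ₂)].
At t = 44.5: e^(−t/τ₁) = 0.27320, e^(−t/τ₂) = 0.074638.
C₂ = 3.17·[1 − (34.295·0.27320 − 17.148·0.074638)/(17.148)] = 3.17·0.52824 = 1.6745 g/L.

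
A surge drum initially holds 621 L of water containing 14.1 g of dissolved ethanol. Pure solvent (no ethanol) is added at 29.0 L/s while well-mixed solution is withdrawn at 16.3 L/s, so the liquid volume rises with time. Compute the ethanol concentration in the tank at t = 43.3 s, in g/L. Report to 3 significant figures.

0.00534 g/L

Total volume: dV/dt = Q_in − Q_out = 12.700 L/s, so V(t) = 621 + 12.700 t and V(43.3) = 1170.9 L.
Species balance (pure solvent in): dm/dt = −Q_out · m/V(t).
dm/m = −Q_out dt/(V₀ + 12.700 t); integrating gives ln(m/m₀) = −(Q_out/(Q_in−Q_out)) ln(V/V₀).
m = m₀ (V₀/V)^(Q_out/(Q_in−Q_out)) = 14.1 × (621/1170.9)^(1.2835) = 6.2476 g.
C = m/V = 6.2476/1170.9 = 0.0053357 g/L.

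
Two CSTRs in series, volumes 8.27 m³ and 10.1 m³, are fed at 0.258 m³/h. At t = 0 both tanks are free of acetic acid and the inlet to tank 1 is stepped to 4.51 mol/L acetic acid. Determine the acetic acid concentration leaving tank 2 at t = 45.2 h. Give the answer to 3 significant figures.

1.64 mol/L

Time constants: τᵢ = Vᵢ/Q for each well-mixed tank.
τ₁ = 8.27/0.258 = 32.054 h; τ₂ = 10.1/0.258 = 39.147 h.
Tank 1: C₁ = C_in(1 − e^(−t/τ₁)). Tank 2 (τ₁ ≠ τ₂): C₂ = C_in[1 − (τ₁ e^(−t/τ₁) − τ₂ e^(−t/τ₂))/(τ₁ − τ₂)].
At t = 45.2: e^(−t/τ₁) = 0.24412, e^(−t/τ₂) = 0.31518.
C₂ = 4.51·[1 − (32.054·0.24412 − 39.147·0.31518)/(-7.0930)] = 4.51·0.36368 = 1.6402 mol/L.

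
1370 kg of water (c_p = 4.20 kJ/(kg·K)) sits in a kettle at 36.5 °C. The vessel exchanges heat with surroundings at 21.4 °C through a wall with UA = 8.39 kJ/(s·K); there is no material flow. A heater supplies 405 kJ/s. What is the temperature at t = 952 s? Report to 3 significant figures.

61.4 °C

Lumped-capacitance energy balance: M c_p dT/dt = UA(T_amb − T) + Q̇.
dT/dt = (T_ss − T)/τ with T_ss = T_amb + Q̇/UA = 21.4 + 405/8.39 = 69.672 °C, τ = M c_p/UA = 1370·4.20/8.39 = 685.82 s.
T approaches T_ss exponentially: T(t) = T_ss + (T₀ − T_ss) e^(−t/τ).
T(952) = 69.672 + (-33.172)·0.24954 = 61.394 °C.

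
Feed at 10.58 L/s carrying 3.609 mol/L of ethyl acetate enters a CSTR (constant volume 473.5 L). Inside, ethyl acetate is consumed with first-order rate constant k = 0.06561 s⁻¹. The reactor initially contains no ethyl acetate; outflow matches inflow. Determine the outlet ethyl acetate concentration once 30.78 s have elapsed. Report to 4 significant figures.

0.8557 mol/L

Accumulation = in − out − consumed: V dC/dt = Q C_in − Q C − k V C.
This is linear with rate a = Q/V + k = 0.0879542 s⁻¹.
C_ss = Q C_in/(Q + kV) = 0.916845 mol/L; C(t) = C_ss + (C₀ − C_ss) e^(−a t).
C(30.78) = 0.916845 + (-0.916845)·e^(−0.0879542·30.78) = 0.916845 + (-0.916845)·0.0667213 = 0.855672 mol/L.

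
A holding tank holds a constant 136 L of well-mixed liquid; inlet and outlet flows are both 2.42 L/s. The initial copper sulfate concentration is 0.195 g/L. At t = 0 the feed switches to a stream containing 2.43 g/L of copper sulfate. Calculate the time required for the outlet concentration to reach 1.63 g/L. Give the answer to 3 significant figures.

Transient balance on the dissolved component: V dC/dt = Q(C_in − C), so τ = V/Q = 56.198 s.
C(t) = C_in + (C₀ − C_in) e^(−t/τ). Set C = 1.63 and solve for t:
e^(−t/τ) = (C − C_in)/(C₀ − C_in) = (1.63 − 2.43)/(0.195 − 2.43) = 0.35794
t = −τ ln(…) = 56.198 × 1.0274 = 57.737 s.

57.7 s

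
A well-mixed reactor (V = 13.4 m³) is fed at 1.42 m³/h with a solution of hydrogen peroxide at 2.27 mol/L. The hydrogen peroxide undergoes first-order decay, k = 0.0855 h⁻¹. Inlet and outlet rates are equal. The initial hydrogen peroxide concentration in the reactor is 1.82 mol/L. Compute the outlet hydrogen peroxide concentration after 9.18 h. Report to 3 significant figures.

Accumulation = in − out − consumed: V dC/dt = Q C_in − Q C − k V C.
This is linear with rate a = Q/V + k = 0.19147 h⁻¹.
C_ss = Q C_in/(Q + kV) = 1.2563 mol/L; C(t) = C_ss + (C₀ − C_ss) e^(−a t).
C(9.18) = 1.2563 + (0.56366)·e^(−0.19147·9.18) = 1.2563 + (0.56366)·0.17244 = 1.3535 mol/L.

1.35 mol/L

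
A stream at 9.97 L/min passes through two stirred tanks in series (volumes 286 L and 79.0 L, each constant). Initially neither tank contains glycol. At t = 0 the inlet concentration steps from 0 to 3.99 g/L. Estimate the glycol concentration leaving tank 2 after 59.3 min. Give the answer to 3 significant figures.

3.29 g/L

Time constants: τᵢ = Vᵢ/Q for each well-mixed tank.
τ₁ = 286/9.97 = 28.686 min; τ₂ = 79.0/9.97 = 7.9238 min.
Tank 1: C₁ = C_in(1 − e^(−t/τ₁)). Tank 2 (τ₁ ≠ τ₂): C₂ = C_in[1 − (τ₁ e^(−t/τ₁) − τ₂ e^(−t/τ₂))/(τ₁ − τ₂)].
At t = 59.3: e^(−t/τ₁) = 0.12654, e^(−t/τ₂) = 0.00056211.
C₂ = 3.99·[1 − (28.686·0.12654 − 7.9238·0.00056211)/(20.762)] = 3.99·0.82538 = 3.2933 g/L.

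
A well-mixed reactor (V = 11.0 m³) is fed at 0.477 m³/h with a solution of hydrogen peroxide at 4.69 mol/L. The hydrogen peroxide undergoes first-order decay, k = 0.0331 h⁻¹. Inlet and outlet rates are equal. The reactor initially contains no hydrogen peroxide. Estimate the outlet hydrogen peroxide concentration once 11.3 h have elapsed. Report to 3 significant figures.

Accumulation = in − out − consumed: V dC/dt = Q C_in − Q C − k V C.
This is linear with rate a = Q/V + k = 0.076464 h⁻¹.
C_ss = Q C_in/(Q + kV) = 2.6598 mol/L; C(t) = C_ss + (C₀ − C_ss) e^(−a t).
C(11.3) = 2.6598 + (-2.6598)·e^(−0.076464·11.3) = 2.6598 + (-2.6598)·0.42146 = 1.5388 mol/L.

1.54 mol/L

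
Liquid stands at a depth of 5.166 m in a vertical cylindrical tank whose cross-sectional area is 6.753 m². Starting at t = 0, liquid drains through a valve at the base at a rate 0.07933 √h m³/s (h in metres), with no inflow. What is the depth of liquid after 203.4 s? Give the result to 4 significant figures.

1.162 m

A dh/dt = −Q_out = −0.07933 √h.
∫ h^(−1/2) dh = −(0.07933/A) ∫ dt, giving 2√h = 2√h₀ − (0.07933/A) t.
√h = √5.166 − 0.07933·203.4/(2·6.753) = 2.27288 − 1.19471 = 1.07818.
h = 1.07818² = 1.16246 m.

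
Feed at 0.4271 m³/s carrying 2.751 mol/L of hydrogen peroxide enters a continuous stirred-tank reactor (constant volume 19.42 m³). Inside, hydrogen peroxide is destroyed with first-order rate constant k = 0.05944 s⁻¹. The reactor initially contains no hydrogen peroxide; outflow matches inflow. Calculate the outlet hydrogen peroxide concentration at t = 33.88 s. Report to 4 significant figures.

Species balance: V dC/dt = Q C_in − Q C − k V C.
dC/dt = (Q/V) C_in − (Q/V + k) C; effective rate a = Q/V + k = 0.0219928 + 0.05944 = 0.0814328 s⁻¹.
C_ss = Q C_in/(Q + kV) = 0.742971 mol/L; C(t) = C_ss + (C₀ − C_ss) e^(−a t).
C(33.88) = 0.742971 + (-0.742971)·e^(−0.0814328·33.88) = 0.742971 + (-0.742971)·0.0633587 = 0.695897 mol/L.

0.6959 mol/L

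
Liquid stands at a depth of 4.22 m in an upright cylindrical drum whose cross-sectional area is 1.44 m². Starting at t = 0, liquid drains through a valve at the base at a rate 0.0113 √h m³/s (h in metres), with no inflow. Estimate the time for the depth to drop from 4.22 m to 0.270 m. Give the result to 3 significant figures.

With no inflow, A dh/dt = −0.0113 √h.
∫ h^(−1/2) dh = −(0.0113/A) ∫ dt, giving 2√h = 2√h₀ − (0.0113/A) t.
t = 2A(√h₀ − √h)/0.0113 = 2·1.44·(√4.22 − √0.270)/0.0113
  = 2.8800 × (2.0543 − 0.51962) / 0.0113 = 391.13 s.

391 s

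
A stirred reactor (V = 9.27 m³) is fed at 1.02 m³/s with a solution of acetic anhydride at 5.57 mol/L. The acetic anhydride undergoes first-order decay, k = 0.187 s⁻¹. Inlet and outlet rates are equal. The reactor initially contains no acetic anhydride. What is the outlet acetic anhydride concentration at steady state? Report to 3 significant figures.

2.06 mol/L

Accumulation = in − out − consumed: V dC/dt = Q C_in − Q C − k V C.
Steady state (dC/dt = 0): C_ss = Q C_in/(Q + kV) = C_in/(1 + kV/Q).
C_ss = 1.02·5.57/(1.02 + 0.187·9.27) = 5.6814/2.7535 = 2.0633 mol/L.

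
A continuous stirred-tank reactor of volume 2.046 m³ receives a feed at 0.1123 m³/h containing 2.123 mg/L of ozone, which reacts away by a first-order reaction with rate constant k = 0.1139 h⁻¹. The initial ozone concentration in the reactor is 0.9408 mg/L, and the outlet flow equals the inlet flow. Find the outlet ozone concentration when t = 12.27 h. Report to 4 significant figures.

Species balance: V dC/dt = Q C_in − Q C − k V C.
dC/dt = (Q/V) C_in − (Q/V + k) C; effective rate a = Q/V + k = 0.0548876 + 0.1139 = 0.168788 h⁻¹.
C_ss = Q C_in/(Q + kV) = 0.690373 mg/L; C(t) = C_ss + (C₀ − C_ss) e^(−a t).
C(12.27) = 0.690373 + (0.250427)·e^(−0.168788·12.27) = 0.690373 + (0.250427)·0.126057 = 0.721941 mg/L.

0.7219 mg/L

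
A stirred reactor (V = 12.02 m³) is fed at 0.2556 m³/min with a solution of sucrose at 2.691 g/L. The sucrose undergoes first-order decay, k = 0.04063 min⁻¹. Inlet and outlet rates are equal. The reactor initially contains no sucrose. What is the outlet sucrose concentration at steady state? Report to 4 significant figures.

0.9245 g/L

Accumulation = in − out − consumed: V dC/dt = Q C_in − Q C − k V C.
At steady state: 0 = Q C_in − (Q + kV) C_ss, so C_ss = Q C_in/(Q + kV).
C_ss = 0.2556·2.691/(0.2556 + 0.04063·12.02) = 0.687820/0.743973 = 0.924523 g/L.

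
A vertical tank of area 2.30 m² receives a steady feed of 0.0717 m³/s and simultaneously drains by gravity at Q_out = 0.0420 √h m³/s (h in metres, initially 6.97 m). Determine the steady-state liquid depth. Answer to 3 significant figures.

2.91 m

Accumulation of liquid (constant cross-section A): A dh/dt = Q_in − 0.0420 √h. At steady state dh/dt = 0:
Q_in = 0.0420 √h_ss ⇒ √h_ss = 0.0717/0.0420 = 1.7071.
h_ss = 1.7071² = 2.9143 m. (Since h₀ = 6.97 m > h_ss, the level will fall toward this value.)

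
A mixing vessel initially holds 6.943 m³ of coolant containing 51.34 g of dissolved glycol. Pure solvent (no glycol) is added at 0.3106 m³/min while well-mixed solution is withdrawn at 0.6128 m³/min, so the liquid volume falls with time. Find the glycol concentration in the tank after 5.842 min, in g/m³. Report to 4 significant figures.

5.469 g/m³

Let m(t) be the amount of glycol. Volume: V(t) = V₀ + (Q_in − Q_out) t = 6.943 − 0.302200 t; V(5.842) = 5.17755 m³.
Solute balance: dm/dt = 0 − Q_out C = −Q_out m/V(t).
dm/m = −Q_out dt/(V₀ − 0.302200 t); integrating gives ln(m/m₀) = −(Q_out/(Q_in−Q_out)) ln(V/V₀).
m = m₀ (V₀/V)^(Q_out/(Q_in−Q_out)) = 51.34 × (6.943/5.17755)^(-2.02780) = 28.3183 g.
C = m/V = 28.3183/5.17755 = 5.46945 g/m³.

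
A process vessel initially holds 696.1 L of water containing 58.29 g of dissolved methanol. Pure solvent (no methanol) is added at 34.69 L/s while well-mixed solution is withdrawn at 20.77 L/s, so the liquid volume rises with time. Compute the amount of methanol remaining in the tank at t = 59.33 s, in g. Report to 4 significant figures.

Total volume: dV/dt = Q_in − Q_out = 13.9200 L/s, so V(t) = 696.1 + 13.9200 t and V(59.33) = 1521.97 L.
Species balance (pure solvent in): dm/dt = −Q_out · m/V(t).
Separate: dm/m = −Q_out dt/V(t) ⇒ ln(m/m₀) = −(Q_out/(Q_in−Q_out)) ln(V/V₀).
m = m₀ (V₀/V)^(Q_out/(Q_in−Q_out)) = 58.29 × (696.1/1521.97)^(1.49210) = 18.1416 g.

18.14 g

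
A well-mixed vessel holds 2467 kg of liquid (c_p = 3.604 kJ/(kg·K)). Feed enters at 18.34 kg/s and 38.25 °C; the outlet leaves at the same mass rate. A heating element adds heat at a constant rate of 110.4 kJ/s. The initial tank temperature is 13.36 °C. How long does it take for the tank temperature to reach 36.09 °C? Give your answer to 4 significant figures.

Energy balance: M c_p dT/dt = ṁ c_p (T_in − T) + 110.4.
τ = M/ṁ = 134.515 s; T_ss = T_in + Q̇/(ṁ c_p) = 39.9203 °C.
T(t) = T_ss + (T₀ − T_ss) e^(−t/τ). Set T = 36.09:
e^(−t/τ) = (36.09 − 39.9203)/(13.36 − 39.9203) = 0.144210
t = −134.515 · ln(0.144210) = 260.485 s.

260.5 s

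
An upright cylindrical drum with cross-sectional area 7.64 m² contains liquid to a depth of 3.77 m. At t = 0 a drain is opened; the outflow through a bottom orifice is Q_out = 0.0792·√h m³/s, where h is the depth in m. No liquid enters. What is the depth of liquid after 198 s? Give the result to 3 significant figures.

With no inflow, A dh/dt = −0.0792 √h.
Separate and integrate: 2(√h − √h₀) = −(0.0792/A) t.
√h = √3.77 − 0.0792·198/(2·7.64) = 1.9416 − 1.0263 = 0.91537.
h = 0.91537² = 0.83790 m.

0.838 m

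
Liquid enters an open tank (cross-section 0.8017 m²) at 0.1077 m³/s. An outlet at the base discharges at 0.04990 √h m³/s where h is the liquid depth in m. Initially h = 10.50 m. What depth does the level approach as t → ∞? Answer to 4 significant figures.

4.658 m

A dh/dt = Q_in − 0.04990 √h. Steady state requires inflow = outflow:
Q_in = 0.04990 √h_ss ⇒ √h_ss = 0.1077/0.04990 = 2.15832.
h_ss = 2.15832² = 4.65833 m. (Since h₀ = 10.50 m > h_ss, the level will fall toward this value.)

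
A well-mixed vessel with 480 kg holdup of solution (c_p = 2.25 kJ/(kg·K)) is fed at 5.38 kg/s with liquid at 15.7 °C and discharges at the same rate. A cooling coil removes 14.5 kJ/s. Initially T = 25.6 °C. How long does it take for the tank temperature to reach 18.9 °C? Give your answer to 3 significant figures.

82.6 s

Energy balance: M c_p dT/dt = ṁ c_p (T_in − T) − 14.5.
τ = M/ṁ = 89.219 s; T_ss = T_in − Q̇/(ṁ c_p) = 14.502 °C.
T(t) = T_ss + (T₀ − T_ss) e^(−t/τ). Set T = 18.9:
e^(−t/τ) = (18.9 − 14.502)/(25.6 − 14.502) = 0.39628
t = −89.219 · ln(0.39628) = 82.585 s.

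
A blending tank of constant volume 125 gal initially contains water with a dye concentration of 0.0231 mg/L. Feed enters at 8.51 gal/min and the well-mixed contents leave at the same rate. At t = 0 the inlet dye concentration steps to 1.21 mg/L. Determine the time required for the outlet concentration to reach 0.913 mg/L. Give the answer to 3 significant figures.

20.3 min

Unsteady species balance (constant V, well mixed): V dC/dt = Q(C_in − C), so τ = V/Q = 14.689 min.
C(t) = C_in + (C₀ − C_in) e^(−t/τ). Set C = 0.913 and solve for t:
e^(−t/τ) = (C − C_in)/(C₀ − C_in) = (0.913 − 1.21)/(0.0231 − 1.21) = 0.25023
t = −τ ln(…) = 14.689 × 1.3854 = 20.349 min.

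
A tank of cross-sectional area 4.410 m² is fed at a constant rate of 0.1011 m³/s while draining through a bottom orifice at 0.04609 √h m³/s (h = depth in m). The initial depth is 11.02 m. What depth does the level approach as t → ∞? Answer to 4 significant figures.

A dh/dt = Q_in − 0.04609 √h. Steady state requires inflow = outflow:
Q_in = 0.04609 √h_ss ⇒ √h_ss = 0.1011/0.04609 = 2.19353.
h_ss = 2.19353² = 4.81159 m. (Since h₀ = 11.02 m > h_ss, the level will fall toward this value.)

4.812 m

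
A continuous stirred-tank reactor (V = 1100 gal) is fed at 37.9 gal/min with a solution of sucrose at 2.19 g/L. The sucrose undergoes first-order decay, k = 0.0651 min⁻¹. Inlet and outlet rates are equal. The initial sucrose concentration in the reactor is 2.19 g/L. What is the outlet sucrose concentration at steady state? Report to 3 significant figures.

Accumulation = in − out − consumed: V dC/dt = Q C_in − Q C − k V C.
At steady state: 0 = Q C_in − (Q + kV) C_ss, so C_ss = Q C_in/(Q + kV).
C_ss = 37.9·2.19/(37.9 + 0.0651·1100) = 83.001/109.51 = 0.75793 g/L.

0.758 g/L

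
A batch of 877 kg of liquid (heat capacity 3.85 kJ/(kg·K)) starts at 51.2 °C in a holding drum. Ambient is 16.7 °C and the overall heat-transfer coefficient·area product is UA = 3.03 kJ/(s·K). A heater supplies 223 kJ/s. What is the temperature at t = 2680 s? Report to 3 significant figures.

86.8 °C

Lumped-capacitance energy balance: M c_p dT/dt = UA(T_amb − T) + Q̇.
dT/dt = (T_ss − T)/τ with T_ss = T_amb + Q̇/UA = 16.7 + 223/3.03 = 90.297 °C, τ = M c_p/UA = 877·3.85/3.03 = 1114.3 s.
Integrating: T(t) = T_ss + (T₀ − T_ss) e^(−t/τ).
T(2680) = 90.297 + (-39.097)·0.090264 = 86.768 °C.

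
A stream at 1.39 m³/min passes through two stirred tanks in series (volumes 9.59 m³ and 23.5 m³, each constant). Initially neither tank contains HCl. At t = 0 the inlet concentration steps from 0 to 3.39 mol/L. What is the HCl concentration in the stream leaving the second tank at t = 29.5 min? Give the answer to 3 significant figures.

2.42 mol/L

Time constants: τᵢ = Vᵢ/Q for each well-mixed tank.
τ₁ = 9.59/1.39 = 6.8993 min; τ₂ = 23.5/1.39 = 16.906 min.
Tank 1: C₁ = C_in(1 − e^(−t/τ₁)). Tank 2 (τ₁ ≠ τ₂): C₂ = C_in[1 − (τ₁ e^(−t/τ₁) − τ₂ e^(−t/τ₂))/(τ₁ − τ₂)].
At t = 29.5: e^(−t/τ₁) = 0.013901, e^(−t/τ₂) = 0.17466.
C₂ = 3.39·[1 − (6.8993·0.013901 − 16.906·0.17466)/(-10.007)] = 3.39·0.71450 = 2.4222 mol/L.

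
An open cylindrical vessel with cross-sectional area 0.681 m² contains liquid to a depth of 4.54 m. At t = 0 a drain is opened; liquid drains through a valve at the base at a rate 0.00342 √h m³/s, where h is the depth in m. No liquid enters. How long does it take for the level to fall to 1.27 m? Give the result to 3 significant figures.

With no inflow, A dh/dt = −0.00342 √h.
∫ h^(−1/2) dh = −(0.00342/A) ∫ dt, giving 2√h = 2√h₀ − (0.00342/A) t.
t = 2A(√h₀ − √h)/0.00342 = 2·0.681·(√4.54 − √1.27)/0.00342
  = 1.3620 × (2.1307 − 1.1269) / 0.00342 = 399.75 s.

400 s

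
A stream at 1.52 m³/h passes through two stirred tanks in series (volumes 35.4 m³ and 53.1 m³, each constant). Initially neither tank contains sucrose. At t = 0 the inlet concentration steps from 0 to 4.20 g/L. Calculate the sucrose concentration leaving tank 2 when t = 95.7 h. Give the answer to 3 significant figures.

3.52 g/L

Time constants: τᵢ = Vᵢ/Q for each well-mixed tank.
τ₁ = 35.4/1.52 = 23.289 h; τ₂ = 53.1/1.52 = 34.934 h.
Solving the cascade with C₁(0)=C₂(0)=0 gives C₂(t) = C_in[1 − (τ₁ e^(−t/τ₁) − τ₂ e^(−t/τ₂))/(τ₁ − τ₂)].
At t = 95.7: e^(−t/τ₁) = 0.016422, e^(−t/τ₂) = 0.064607.
C₂ = 4.20·[1 − (23.289·0.016422 − 34.934·0.064607)/(-11.645)] = 4.20·0.83902 = 3.5239 g/L.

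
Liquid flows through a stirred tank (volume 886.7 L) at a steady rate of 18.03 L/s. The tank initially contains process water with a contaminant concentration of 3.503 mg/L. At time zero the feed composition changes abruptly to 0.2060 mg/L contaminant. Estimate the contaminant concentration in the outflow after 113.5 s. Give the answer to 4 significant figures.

0.5340 mg/L

Species balance on the tank: V dC/dt = Q(C_in − C).
So dC/dt = (C_in − C)/τ with τ = V/Q = 886.7/18.03 = 49.1791 s.
Integrating: C(t) = C_in + (C₀ − C_in) e^(−t/τ).
C(113.5) = 0.2060 + (3.503 − 0.2060)·e^(−113.5/49.1791) = 0.2060 + (3.29700)·0.0994710 = 0.533956 mg/L.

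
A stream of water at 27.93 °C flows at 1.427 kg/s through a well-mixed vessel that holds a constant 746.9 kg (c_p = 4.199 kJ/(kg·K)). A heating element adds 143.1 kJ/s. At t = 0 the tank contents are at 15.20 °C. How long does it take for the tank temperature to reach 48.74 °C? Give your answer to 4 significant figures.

M c_p dT/dt = ṁ c_p (T_in − T) + Q̇.
τ = M/ṁ = 523.406 s; T_ss = T_in + Q̇/(ṁ c_p) = 51.8120 °C.
T(t) = T_ss + (T₀ − T_ss) e^(−t/τ). Set T = 48.74:
e^(−t/τ) = (48.74 − 51.8120)/(15.20 − 51.8120) = 0.0839057
t = −523.406 · ln(0.0839057) = 1297.03 s.

1297 s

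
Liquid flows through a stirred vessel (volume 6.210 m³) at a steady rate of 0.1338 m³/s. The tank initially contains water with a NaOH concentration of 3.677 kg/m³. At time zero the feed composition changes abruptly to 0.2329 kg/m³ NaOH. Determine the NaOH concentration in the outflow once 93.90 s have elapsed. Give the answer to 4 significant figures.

Transient balance on the dissolved component: V dC/dt = Q(C_in − C).
So dC/dt = (C_in − C)/τ with τ = V/Q = 6.210/0.1338 = 46.4126 s.
C approaches C_in exponentially: C(t) = C_in + (C₀ − C_in) e^(−t/τ).
C(93.90) = 0.2329 + (3.677 − 0.2329)·e^(−93.90/46.4126) = 0.2329 + (3.44410)·0.132237 = 0.688337 kg/m³.

0.6883 kg/m³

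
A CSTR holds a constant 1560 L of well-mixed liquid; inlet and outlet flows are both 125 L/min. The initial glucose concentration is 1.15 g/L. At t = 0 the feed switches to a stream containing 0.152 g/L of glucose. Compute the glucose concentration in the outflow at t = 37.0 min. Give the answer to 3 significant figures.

Unsteady species balance (constant V, well mixed): V dC/dt = Q(C_in − C).
Time constant τ = V/Q = 1560/125 = 12.480 min.
Integrating: C(t) = C_in + (C₀ − C_in) e^(−t/τ).
C(37.0) = 0.152 + (1.15 − 0.152)·e^(−37.0/12.480) = 0.152 + (0.99800)·0.051574 = 0.20347 g/L.

0.203 g/L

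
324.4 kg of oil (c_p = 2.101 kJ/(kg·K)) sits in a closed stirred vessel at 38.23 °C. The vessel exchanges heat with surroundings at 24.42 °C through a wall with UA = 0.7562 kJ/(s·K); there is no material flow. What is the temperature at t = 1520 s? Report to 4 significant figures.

26.98 °C

Energy balance: M c_p dT/dt = −UA(T − T_amb).
dT/dt = (T_ss − T)/τ with T_ss = T_amb = 24.4200 °C, τ = M c_p/UA = 324.4·2.101/0.7562 = 901.302 s.
T approaches T_ss exponentially: T(t) = T_ss + (T₀ − T_ss) e^(−t/τ).
T(1520) = 24.4200 + (13.8100)·0.185176 = 26.9773 °C.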